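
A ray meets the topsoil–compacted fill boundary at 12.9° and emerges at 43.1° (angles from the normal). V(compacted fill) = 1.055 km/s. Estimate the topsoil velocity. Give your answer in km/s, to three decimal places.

sin 12.9° = 0.2233; sin 43.1° = 0.6833.
V₁ = V₂·(sin θ₁/sin θ₂) = 1.055·(0.2233/0.6833) = 0.345 km/s.

0.345 km/s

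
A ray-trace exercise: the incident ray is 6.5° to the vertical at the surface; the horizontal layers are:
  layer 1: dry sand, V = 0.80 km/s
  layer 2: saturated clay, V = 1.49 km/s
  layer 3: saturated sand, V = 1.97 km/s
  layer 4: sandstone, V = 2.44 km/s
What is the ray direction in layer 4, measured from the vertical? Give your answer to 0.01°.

20.20°

Snell's law across each interface conserves sin θ / V, so sin θ_4 = V_4·sin θ₁/V₁.
sin θ_4 = 2.44 × sin 6.5° / 0.80 = 0.3453.
θ_4 = 20.20° from the vertical.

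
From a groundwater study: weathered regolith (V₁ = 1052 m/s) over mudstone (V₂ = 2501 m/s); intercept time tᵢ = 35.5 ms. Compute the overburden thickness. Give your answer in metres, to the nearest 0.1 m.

θ_c = arcsin(1052/2501) = 24.87°; cos θ_c = 0.9072.
tᵢ = 2h cos θ_c/V₁ ⇒ h = tᵢ·V₁/(2 cos θ_c) = 0.0355·1052/(2·0.9072) = 20.58 m.

20.6 m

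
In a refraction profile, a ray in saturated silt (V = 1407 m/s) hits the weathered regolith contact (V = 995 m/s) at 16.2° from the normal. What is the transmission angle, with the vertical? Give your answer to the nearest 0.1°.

sin θ₁/V₁ = sin θ₂/V₂ ⇒ sin θ₂ = 995·sin 16.2°/1407 = 995·0.2790/1407 = 0.1973.
θ₂ = sin⁻¹(0.1973) = 11.38° (from vertical).

11.4°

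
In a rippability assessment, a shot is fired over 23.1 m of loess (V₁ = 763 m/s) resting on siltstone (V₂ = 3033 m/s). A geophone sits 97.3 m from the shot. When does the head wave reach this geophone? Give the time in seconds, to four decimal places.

t = x/V₂ + 2h·√(V₂²−V₁²)/(V₁V₂).
√(V₂²−V₁²) = √(3033²−763²) = 2935.5 m/s; delay term = 2·23.1·2935.5/(763·3033) = 0.05860 s.
t = 97.3/3033 + 0.05860 = 0.09068 s.

0.0907 s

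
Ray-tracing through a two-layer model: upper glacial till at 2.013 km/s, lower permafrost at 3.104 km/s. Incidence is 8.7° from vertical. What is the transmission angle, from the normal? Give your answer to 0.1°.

sin θ₁/V₁ = sin θ₂/V₂ ⇒ sin θ₂ = 3.104·sin 8.7°/2.013 = 3.104·0.1513/2.013 = 0.2332.
θ₂ = sin⁻¹(0.2332) = 13.49° (from vertical).

13.5°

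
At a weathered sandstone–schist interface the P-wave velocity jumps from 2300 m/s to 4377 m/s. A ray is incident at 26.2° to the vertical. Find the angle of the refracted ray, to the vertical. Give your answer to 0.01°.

Snell's law: sin θ₂ = (V₂/V₁)·sin θ₁ = (4377/2300)·sin 26.2° = 0.8402.
θ₂ = arcsin 0.8402 = 57.16° from the normal.

57.16°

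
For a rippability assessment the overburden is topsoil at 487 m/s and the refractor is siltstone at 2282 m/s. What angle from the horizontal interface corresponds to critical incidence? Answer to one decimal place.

77.7°

Critical incidence: sin θ_c = V₁/V₂ = 487/2282 = 0.2134.
θ_c = arcsin 0.2134 = 12.32°.
Measured from the interface: 90° − 12.32° = 77.68°.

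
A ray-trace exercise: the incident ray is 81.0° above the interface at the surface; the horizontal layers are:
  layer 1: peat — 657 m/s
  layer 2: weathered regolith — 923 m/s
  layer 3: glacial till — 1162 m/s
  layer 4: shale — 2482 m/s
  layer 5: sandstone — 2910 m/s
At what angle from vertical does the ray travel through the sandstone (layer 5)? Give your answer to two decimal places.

From the normal: θ₁ = 90° − 81.0° = 9.0°.
Ray parameter p = sin 9.0° / 657 = 2.3810e-04 s/m.
sin θ_5 = p·V_5 = 2.3810e-04 × 2910 = 0.6929.
θ_5 = arcsin 0.6929 = 43.86°.

43.86°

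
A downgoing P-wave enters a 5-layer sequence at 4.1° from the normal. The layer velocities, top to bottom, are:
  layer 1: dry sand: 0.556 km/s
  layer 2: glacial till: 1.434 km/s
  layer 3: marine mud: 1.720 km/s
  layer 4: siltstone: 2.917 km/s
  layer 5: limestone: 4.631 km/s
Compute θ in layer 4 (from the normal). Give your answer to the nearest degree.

22°

Snell's law across each interface conserves sin θ / V, so sin θ_4 = V_4·sin θ₁/V₁.
sin θ_4 = 2.917 × sin 4.1° / 0.556 = 0.3751.
θ_4 = 22.03° from the vertical.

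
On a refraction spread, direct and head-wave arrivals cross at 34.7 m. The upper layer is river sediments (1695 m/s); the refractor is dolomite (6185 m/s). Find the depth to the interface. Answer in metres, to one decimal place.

13.1 m

h = (x_cross/2)·√((V₂−V₁)/(V₂+V₁)).
(V₂−V₁)/(V₂+V₁) = (6185−1695)/(6185+1695) = 0.5698; √ = 0.7548.
h = (34.7/2)·0.7548 = 13.10 m.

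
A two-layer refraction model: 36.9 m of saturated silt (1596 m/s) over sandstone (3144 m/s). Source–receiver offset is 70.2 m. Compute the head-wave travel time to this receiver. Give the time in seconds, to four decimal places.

0.0622 s

t = x/V₂ + 2h·√(V₂²−V₁²)/(V₁V₂).
√(V₂²−V₁²) = √(3144²−1596²) = 2708.8 m/s; delay term = 2·36.9·2708.8/(1596·3144) = 0.03984 s.
t = 70.2/3144 + 0.03984 = 0.06217 s.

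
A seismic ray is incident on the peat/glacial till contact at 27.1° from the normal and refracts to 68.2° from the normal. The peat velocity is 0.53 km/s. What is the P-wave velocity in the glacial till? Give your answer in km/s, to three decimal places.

1.080 km/s

Snell's law: sin 27.1°/V₁ = sin 68.2°/V₂.
V₂ = V₁·sin 68.2°/sin 27.1° = 0.53 × 2.0382 = 1.080 km/s.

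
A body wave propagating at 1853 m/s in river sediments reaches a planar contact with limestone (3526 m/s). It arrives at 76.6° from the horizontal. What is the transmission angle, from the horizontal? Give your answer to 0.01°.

63.83°

Convert to the normal: θ₁ = 90° − 76.6° = 13.4°.
Snell's law: sin θ₂ = (V₂/V₁)·sin θ₁ = (3526/1853)·sin 13.4° = 0.4410.
θ₂ = sin⁻¹(0.4410) = 26.17° (from vertical).
From the interface: 90° − 26.17° = 63.83°.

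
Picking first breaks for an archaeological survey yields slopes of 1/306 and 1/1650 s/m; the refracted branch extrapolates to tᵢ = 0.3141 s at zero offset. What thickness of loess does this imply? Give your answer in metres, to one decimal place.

48.9 m

θ_c = arcsin(306/1650) = 10.69°; cos θ_c = 0.9827.
tᵢ = 2h cos θ_c/V₁ ⇒ h = tᵢ·V₁/(2 cos θ_c) = 0.3141·306/(2·0.9827) = 48.91 m.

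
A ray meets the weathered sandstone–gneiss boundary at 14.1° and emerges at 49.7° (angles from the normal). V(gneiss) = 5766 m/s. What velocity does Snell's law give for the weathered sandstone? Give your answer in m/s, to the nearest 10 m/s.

1840 m/s

sin 14.1° = 0.2436; sin 49.7° = 0.7627.
V₁ = V₂·(sin θ₁/sin θ₂) = 5766·(0.2436/0.7627) = 1841.80 m/s.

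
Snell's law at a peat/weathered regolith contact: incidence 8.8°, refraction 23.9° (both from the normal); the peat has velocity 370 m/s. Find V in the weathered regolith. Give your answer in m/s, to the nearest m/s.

sin 8.8° = 0.1530; sin 23.9° = 0.4051.
V₂ = V₁·(sin θ₂/sin θ₁) = 370·(0.4051/0.1530) = 979.84 m/s.

980 m/s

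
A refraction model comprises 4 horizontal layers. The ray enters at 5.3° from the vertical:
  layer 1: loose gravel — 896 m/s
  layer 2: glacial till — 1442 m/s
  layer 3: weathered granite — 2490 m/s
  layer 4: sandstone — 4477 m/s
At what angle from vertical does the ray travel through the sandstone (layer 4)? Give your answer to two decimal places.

27.49°

Snell's law across each interface conserves sin θ / V, so sin θ_4 = V_4·sin θ₁/V₁.
sin θ_4 = 4477 × sin 5.3° / 896 = 0.4615.
θ_4 = 27.49° from the vertical.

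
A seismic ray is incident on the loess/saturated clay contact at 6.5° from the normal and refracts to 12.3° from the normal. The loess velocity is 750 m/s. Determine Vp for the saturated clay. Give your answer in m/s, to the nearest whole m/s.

1411 m/s

sin 6.5° = 0.1132; sin 12.3° = 0.2130.
V₂ = V₁·(sin θ₂/sin θ₁) = 750·(0.2130/0.1132) = 1411.38 m/s.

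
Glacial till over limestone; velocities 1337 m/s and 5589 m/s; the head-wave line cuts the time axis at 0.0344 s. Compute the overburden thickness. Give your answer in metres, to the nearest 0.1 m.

23.7 m

h = tᵢ·V₁·V₂ / (2·√(V₂²−V₁²)).
√(V₂²−V₁²) = √(5589² − 1337²) = 5426.7 m/s.
h = 0.0344 s × 1337 × 5589 / (2 × 5426.7) = 23.68 m.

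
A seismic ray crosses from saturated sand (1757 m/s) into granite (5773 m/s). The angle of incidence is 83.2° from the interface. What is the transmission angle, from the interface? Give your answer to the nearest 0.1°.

Angle from the normal: 90° − 83.2° = 6.8°.
Snell's law: sin θ₂ = (V₂/V₁)·sin θ₁ = (5773/1757)·sin 6.8° = 0.3890.
θ₂ = sin⁻¹(0.3890) = 22.89° (from vertical).
From the interface: 90° − 22.89° = 67.11°.

67.1°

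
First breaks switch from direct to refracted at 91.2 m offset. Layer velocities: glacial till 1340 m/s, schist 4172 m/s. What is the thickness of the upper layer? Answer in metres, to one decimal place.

h = (x_cross/2)·√((V₂−V₁)/(V₂+V₁)).
(V₂−V₁)/(V₂+V₁) = (4172−1340)/(4172+1340) = 0.5138; √ = 0.7168.
h = (91.2/2)·0.7168 = 32.69 m.

32.7 m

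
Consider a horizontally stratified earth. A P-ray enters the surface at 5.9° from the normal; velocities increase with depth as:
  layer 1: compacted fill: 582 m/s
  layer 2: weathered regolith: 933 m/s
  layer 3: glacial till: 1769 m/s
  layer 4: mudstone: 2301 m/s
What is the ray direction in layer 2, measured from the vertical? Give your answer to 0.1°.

Snell's law across each interface conserves sin θ / V, so sin θ_2 = V_2·sin θ₁/V₁.
sin θ_2 = 933 × sin 5.9° / 582 = 0.1648.
θ_2 = arcsin 0.1648 = 9.48°.

9.5°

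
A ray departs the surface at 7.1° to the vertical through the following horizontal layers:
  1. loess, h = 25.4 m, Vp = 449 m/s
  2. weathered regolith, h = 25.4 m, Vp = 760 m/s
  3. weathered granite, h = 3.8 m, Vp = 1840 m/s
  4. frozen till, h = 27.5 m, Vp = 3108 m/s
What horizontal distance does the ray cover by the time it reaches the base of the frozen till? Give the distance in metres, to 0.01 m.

56.28 m

Ray parameter p = sin 7.1° / 449 m/s = 2.7528e-04 s/m.
Layer 1: θ = 7.10°; offset = 25.4·tan 7.10° = 3.1637 m.
Layer 2: sin θ = p·760 = 0.2092 → θ = 12.08°; offset = 25.4·tan 12.08° = 5.4343 m.
Layer 3: sin θ = p·1840 = 0.5065 → θ = 30.43°; offset = 3.8·tan 30.43° = 2.2323 m.
Layer 4: sin θ = p·3108 = 0.8556 → θ = 58.82°; offset = 27.5·tan 58.82° = 45.4497 m.
Σ offsets = 56.2801 m.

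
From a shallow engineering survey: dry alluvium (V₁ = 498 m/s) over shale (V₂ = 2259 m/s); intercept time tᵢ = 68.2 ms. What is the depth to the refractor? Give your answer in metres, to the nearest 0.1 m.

θ_c = arcsin(498/2259) = 12.74°; cos θ_c = 0.9754.
tᵢ = 2h cos θ_c/V₁ ⇒ h = tᵢ·V₁/(2 cos θ_c) = 0.0682·498/(2·0.9754) = 17.41 m.

17.4 m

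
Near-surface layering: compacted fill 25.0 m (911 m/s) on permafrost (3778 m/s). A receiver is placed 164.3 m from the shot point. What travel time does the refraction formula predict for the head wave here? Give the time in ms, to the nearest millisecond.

θ_c = arcsin(V₁/V₂) = arcsin(911/3778) = 13.95°, cos θ_c = 0.9705.
Intercept time tᵢ = 2h cos θ_c / V₁ = 2·25.0·0.9705/911 = 0.05327 s.
t = x/V₂ + tᵢ = 164.3/3778 + 0.05327 = 0.09675 s.

97 ms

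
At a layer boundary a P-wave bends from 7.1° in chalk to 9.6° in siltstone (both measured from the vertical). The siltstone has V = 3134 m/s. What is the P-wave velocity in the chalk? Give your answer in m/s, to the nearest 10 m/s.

2320 m/s

Snell's law: sin 7.1°/V₁ = sin 9.6°/V₂.
V₁ = V₂·sin 7.1°/sin 9.6° = 3134 × 0.7412 = 2322.78 m/s.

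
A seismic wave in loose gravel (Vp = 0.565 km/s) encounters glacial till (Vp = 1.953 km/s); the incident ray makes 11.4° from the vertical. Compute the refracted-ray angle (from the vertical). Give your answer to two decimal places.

43.10°

Snell's law: sin θ₂ = (V₂/V₁)·sin θ₁ = (1.953/0.565)·sin 11.4° = 0.6832.
θ₂ = sin⁻¹(0.6832) = 43.10° (from vertical).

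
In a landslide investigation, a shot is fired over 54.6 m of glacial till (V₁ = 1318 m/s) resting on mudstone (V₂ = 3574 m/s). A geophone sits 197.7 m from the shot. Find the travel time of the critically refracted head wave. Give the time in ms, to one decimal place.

132.3 ms

θ_c = arcsin(V₁/V₂) = arcsin(1318/3574) = 21.64°, cos θ_c = 0.9295.
Intercept time tᵢ = 2h cos θ_c / V₁ = 2·54.6·0.9295/1318 = 0.07701 s.
t = x/V₂ + tᵢ = 197.7/3574 + 0.07701 = 0.13233 s.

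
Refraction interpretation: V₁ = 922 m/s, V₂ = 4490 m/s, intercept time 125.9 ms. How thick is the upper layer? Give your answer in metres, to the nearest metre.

59 m

θ_c = arcsin(922/4490) = 11.85°; cos θ_c = 0.9787.
tᵢ = 2h cos θ_c/V₁ ⇒ h = tᵢ·V₁/(2 cos θ_c) = 0.1259·922/(2·0.9787) = 59.30 m.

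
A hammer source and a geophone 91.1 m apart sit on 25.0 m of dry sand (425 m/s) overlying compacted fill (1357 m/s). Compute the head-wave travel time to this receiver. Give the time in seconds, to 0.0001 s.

t = x/V₂ + 2h·√(V₂²−V₁²)/(V₁V₂).
√(V₂²−V₁²) = √(1357²−425²) = 1288.7 m/s; delay term = 2·25.0·1288.7/(425·1357) = 0.11173 s.
t = 91.1/1357 + 0.11173 = 0.17886 s.

0.1789 s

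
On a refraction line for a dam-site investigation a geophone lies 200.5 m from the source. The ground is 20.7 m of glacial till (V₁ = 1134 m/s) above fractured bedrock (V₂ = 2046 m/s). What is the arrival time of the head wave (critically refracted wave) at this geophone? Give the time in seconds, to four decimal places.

0.1284 s

θ_c = arcsin(V₁/V₂) = arcsin(1134/2046) = 33.66°, cos θ_c = 0.8323.
Intercept time tᵢ = 2h cos θ_c / V₁ = 2·20.7·0.8323/1134 = 0.03039 s.
t = x/V₂ + tᵢ = 200.5/2046 + 0.03039 = 0.12838 s.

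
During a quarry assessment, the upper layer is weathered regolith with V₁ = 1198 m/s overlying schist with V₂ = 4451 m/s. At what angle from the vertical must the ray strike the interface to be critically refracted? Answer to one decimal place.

15.6°

At critical incidence the refracted ray runs along the interface (θ₂ = 90°), so sin θ_c = V₁/V₂.
θ_c = arcsin(1198/4451) = arcsin 0.2692 = 15.61°.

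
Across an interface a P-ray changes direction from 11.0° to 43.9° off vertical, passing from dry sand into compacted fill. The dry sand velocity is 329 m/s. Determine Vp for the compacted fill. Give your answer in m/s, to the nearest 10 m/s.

1200 m/s

sin 11.0° = 0.1908; sin 43.9° = 0.6934.
V₂ = V₁·(sin θ₂/sin θ₁) = 329·(0.6934/0.1908) = 1195.59 m/s.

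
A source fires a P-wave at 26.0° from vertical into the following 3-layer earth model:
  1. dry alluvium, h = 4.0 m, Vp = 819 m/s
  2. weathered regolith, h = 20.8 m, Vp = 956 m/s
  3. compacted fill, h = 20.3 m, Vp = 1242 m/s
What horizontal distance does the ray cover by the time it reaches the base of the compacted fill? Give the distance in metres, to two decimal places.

Apply Snell's law at each interface; in layer i the horizontal offset is hᵢ·tan θᵢ.
Layer 1: θ = 26.00°; offset = 4.0·tan 26.00° = 1.9509 m.
Layer 2: sin θ = 956·sin 26.0°/819 = 0.5117, θ = 30.78°; offset = 20.8·tan 30.78° = 12.3881 m.
Layer 3: sin θ = 1242·sin 26.0°/819 = 0.6648, θ = 41.67°; offset = 20.3·tan 41.67° = 18.0648 m.
Summing the layer offsets gives 32.4038 m.

32.40 m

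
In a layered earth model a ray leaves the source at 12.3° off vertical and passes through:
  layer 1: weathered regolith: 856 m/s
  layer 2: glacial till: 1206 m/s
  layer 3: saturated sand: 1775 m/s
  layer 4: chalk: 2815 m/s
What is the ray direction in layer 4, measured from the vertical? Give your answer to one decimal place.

Snell's law across each interface conserves sin θ / V, so sin θ_4 = V_4·sin θ₁/V₁.
sin θ_4 = 2815 × sin 12.3° / 856 = 0.7006.
θ_4 = arcsin 0.7006 = 44.47°.

44.5°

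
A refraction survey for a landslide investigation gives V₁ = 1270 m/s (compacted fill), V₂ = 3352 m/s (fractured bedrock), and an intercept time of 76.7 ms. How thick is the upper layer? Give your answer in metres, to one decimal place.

h = tᵢ·V₁·V₂ / (2·√(V₂²−V₁²)).
√(V₂²−V₁²) = √(3352² − 1270²) = 3102.1 m/s.
h = 0.0767 s × 1270 × 3352 / (2 × 3102.1) = 52.63 m.

52.6 m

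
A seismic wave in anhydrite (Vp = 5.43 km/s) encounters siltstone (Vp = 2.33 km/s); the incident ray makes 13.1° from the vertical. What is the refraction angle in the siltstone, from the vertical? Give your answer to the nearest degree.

6°

sin θ₁/V₁ = sin θ₂/V₂ ⇒ sin θ₂ = 2.33·sin 13.1°/5.43 = 2.33·0.2267/5.43 = 0.0973.
θ₂ = sin⁻¹(0.0973) = 5.58° (from vertical).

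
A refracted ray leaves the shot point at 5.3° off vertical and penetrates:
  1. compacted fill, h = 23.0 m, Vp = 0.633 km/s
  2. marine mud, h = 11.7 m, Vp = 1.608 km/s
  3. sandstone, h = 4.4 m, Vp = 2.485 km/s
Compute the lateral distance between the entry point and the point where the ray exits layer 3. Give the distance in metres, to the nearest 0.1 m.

Apply Snell's law at each interface; in layer i the horizontal offset is hᵢ·tan θᵢ.
Layer 1: θ = 5.30°; offset = 23.0·tan 5.30° = 2.134 m.
Layer 2: sin θ = 1.608·sin 5.3°/0.633 = 0.2346, θ = 13.57°; offset = 11.7·tan 13.57° = 2.824 m.
Layer 3: sin θ = 2.485·sin 5.3°/0.633 = 0.3626, θ = 21.26°; offset = 4.4·tan 21.26° = 1.712 m.
Σ offsets = 6.670 m.

6.7 m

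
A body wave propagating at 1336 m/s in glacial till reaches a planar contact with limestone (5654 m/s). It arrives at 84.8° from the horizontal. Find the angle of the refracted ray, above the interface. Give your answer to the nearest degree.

Convert to the normal: θ₁ = 90° − 84.8° = 5.2°.
sin θ₁/V₁ = sin θ₂/V₂ ⇒ sin θ₂ = 5654·sin 5.2°/1336 = 5654·0.0906/1336 = 0.3836.
θ₂ = arcsin 0.3836 = 22.55° from the normal.
From the interface: 90° − 22.55° = 67.45°.

67°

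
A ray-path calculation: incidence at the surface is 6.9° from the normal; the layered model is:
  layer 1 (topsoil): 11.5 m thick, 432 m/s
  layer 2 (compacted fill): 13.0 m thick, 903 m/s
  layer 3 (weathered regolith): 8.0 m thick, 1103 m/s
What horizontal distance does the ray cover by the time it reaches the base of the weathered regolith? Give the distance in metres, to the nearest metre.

Ray parameter p = sin 6.9° / 432 m/s = 2.7809e-04 s/m.
Layer 1: θ = 6.90°; offset = 11.5·tan 6.90° = 1.392 m.
Layer 2: sin θ = p·903 = 0.2511 → θ = 14.54°; offset = 13.0·tan 14.54° = 3.373 m.
Layer 3: sin θ = p·1103 = 0.3067 → θ = 17.86°; offset = 8.0·tan 17.86° = 2.578 m.
Total horizontal offset = 7.342 m.

7 m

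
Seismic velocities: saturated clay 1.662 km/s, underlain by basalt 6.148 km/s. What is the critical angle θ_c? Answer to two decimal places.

At critical incidence the refracted ray runs along the interface (θ₂ = 90°), so sin θ_c = V₁/V₂.
θ_c = arcsin(1.662/6.148) = arcsin 0.2703 = 15.68°.

15.68°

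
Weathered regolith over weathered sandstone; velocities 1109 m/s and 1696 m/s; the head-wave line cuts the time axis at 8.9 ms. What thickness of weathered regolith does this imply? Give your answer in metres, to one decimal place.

6.5 m

h = tᵢ·V₁·V₂ / (2·√(V₂²−V₁²)).
√(V₂²−V₁²) = √(1696² − 1109²) = 1283.2 m/s.
h = 0.0089 s × 1109 × 1696 / (2 × 1283.2) = 6.52 m.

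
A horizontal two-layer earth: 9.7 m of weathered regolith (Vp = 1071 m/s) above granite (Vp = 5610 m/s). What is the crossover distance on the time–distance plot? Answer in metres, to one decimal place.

23.5 m

θ_c = arcsin(1071/5610) = 11.01°, so cos θ_c = 0.9816 and tᵢ = 2h cos θ_c/V₁ = 0.0178 s.
At crossover x/V₁ = x/V₂ + tᵢ ⇒ x = tᵢ/(1/V₁ − 1/V₂) = 0.01778/(9.3371e-04 − 1.7825e-04) = 23.54 m.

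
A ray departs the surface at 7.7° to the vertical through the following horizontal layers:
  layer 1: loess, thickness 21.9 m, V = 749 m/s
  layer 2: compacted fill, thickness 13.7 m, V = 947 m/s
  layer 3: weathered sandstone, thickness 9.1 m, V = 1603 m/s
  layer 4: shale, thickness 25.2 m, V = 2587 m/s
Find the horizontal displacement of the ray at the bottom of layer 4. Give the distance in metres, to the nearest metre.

Apply Snell's law at each interface; in layer i the horizontal offset is hᵢ·tan θᵢ.
Layer 1: θ = 7.70°; offset = 21.9·tan 7.70° = 2.961 m.
Layer 2: sin θ = 947·sin 7.7°/749 = 0.1694, θ = 9.75°; offset = 13.7·tan 9.75° = 2.355 m.
Layer 3: sin θ = 1603·sin 7.7°/749 = 0.2868, θ = 16.66°; offset = 9.1·tan 16.66° = 2.724 m.
Layer 4: sin θ = 2587·sin 7.7°/749 = 0.4628, θ = 27.57°; offset = 25.2·tan 27.57° = 13.156 m.
Summing the layer offsets gives 21.195 m.

21 m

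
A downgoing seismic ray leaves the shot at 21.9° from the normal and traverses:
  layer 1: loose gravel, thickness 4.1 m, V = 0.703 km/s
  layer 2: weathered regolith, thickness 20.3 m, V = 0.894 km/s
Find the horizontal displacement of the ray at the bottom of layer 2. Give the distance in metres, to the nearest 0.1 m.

Ray parameter p = sin 21.9° / 0.703 km/s = 5.3057e-01 s/km.
Layer 1: θ = 21.90°; offset = 4.1·tan 21.90° = 1.648 m.
Layer 2: sin θ = p·0.894 = 0.4743 → θ = 28.32°; offset = 20.3·tan 28.32° = 10.937 m.
Σ offsets = 12.586 m.

12.6 m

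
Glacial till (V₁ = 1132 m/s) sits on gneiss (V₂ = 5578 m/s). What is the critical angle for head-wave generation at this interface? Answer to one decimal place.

11.7°

Critical incidence: sin θ_c = V₁/V₂ = 1132/5578 = 0.2029.
θ_c = arcsin 0.2029 = 11.71°.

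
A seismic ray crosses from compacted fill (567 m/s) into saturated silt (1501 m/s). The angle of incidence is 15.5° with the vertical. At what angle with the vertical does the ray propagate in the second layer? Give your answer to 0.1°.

Snell's law: sin θ₂ = (V₂/V₁)·sin θ₁ = (1501/567)·sin 15.5° = 0.7075.
θ₂ = arcsin 0.7075 = 45.03° from the normal.

45.0°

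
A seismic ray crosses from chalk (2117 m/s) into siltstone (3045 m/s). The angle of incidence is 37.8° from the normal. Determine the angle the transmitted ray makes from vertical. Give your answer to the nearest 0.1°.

61.8°

Snell's law: sin θ₂ = (V₂/V₁)·sin θ₁ = (3045/2117)·sin 37.8° = 0.8816.
θ₂ = arcsin 0.8816 = 61.83° from the normal.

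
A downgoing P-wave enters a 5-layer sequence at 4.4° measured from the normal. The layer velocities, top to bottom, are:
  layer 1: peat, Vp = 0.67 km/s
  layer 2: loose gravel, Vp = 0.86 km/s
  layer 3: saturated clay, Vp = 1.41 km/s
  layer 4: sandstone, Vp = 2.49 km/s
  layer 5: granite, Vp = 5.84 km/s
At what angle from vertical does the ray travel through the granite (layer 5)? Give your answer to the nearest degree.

Snell's law across each interface conserves sin θ / V, so sin θ_5 = V_5·sin θ₁/V₁.
sin θ_5 = 5.84 × sin 4.4° / 0.67 = 0.6687.
θ_5 = 41.97° from the vertical.

42°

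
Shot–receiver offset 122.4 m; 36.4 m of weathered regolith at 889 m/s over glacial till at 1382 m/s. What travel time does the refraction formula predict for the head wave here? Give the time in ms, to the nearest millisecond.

t = x/V₂ + 2h·√(V₂²−V₁²)/(V₁V₂).
√(V₂²−V₁²) = √(1382²−889²) = 1058.1 m/s; delay term = 2·36.4·1058.1/(889·1382) = 0.06270 s.
t = 122.4/1382 + 0.06270 = 0.15127 s.

151 ms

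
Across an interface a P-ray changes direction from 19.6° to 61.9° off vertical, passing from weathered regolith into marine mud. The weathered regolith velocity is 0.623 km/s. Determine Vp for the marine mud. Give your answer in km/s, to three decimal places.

1.638 km/s

Snell's law: sin 19.6°/V₁ = sin 61.9°/V₂.
V₂ = V₁·sin 61.9°/sin 19.6° = 0.623 × 2.6297 = 1.638 km/s.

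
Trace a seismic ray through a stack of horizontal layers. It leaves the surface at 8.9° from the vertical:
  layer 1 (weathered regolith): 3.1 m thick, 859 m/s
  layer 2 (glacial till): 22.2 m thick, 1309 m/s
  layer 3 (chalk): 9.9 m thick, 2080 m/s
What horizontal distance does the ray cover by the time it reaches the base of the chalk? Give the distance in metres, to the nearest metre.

Apply Snell's law at each interface; in layer i the horizontal offset is hᵢ·tan θᵢ.
Layer 1: θ = 8.90°; offset = 3.1·tan 8.90° = 0.485 m.
Layer 2: sin θ = 1309·sin 8.9°/859 = 0.2358, θ = 13.64°; offset = 22.2·tan 13.64° = 5.386 m.
Layer 3: sin θ = 2080·sin 8.9°/859 = 0.3746, θ = 22.00°; offset = 9.9·tan 22.00° = 4.000 m.
Total horizontal offset = 9.871 m.

10 m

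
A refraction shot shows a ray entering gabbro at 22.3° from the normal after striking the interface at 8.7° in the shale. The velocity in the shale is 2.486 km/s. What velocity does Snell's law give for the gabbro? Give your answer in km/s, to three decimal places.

6.236 km/s

Snell's law: sin 8.7°/V₁ = sin 22.3°/V₂.
V₂ = V₁·sin 22.3°/sin 8.7° = 2.486 × 2.5086 = 6.236 km/s.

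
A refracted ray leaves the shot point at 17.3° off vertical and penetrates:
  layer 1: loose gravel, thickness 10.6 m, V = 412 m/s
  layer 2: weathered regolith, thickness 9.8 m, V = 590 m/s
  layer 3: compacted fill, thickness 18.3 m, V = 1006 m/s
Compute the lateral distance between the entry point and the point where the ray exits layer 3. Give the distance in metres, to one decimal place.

27.2 m

Apply Snell's law at each interface; in layer i the horizontal offset is hᵢ·tan θᵢ.
Layer 1: θ = 17.30°; offset = 10.6·tan 17.30° = 3.302 m.
Layer 2: sin θ = 590·sin 17.3°/412 = 0.4259, θ = 25.20°; offset = 9.8·tan 25.20° = 4.612 m.
Layer 3: sin θ = 1006·sin 17.3°/412 = 0.7261, θ = 46.56°; offset = 18.3·tan 46.56° = 19.326 m.
Total horizontal offset = 27.240 m.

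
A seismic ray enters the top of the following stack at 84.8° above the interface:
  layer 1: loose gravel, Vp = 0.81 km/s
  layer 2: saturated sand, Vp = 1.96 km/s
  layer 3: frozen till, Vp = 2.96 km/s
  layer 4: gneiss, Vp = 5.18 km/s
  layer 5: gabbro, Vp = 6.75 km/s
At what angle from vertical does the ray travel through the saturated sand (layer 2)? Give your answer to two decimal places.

12.67°

From the normal: θ₁ = 90° − 84.8° = 5.2°.
Snell's law across each interface conserves sin θ / V, so sin θ_2 = V_2·sin θ₁/V₁.
sin θ_2 = 1.96 × sin 5.2° / 0.81 = 0.2193.
θ_2 = 12.67° from the vertical.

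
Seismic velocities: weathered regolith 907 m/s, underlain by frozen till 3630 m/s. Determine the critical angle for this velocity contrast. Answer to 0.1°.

14.5°

At critical incidence the refracted ray runs along the interface (θ₂ = 90°), so sin θ_c = V₁/V₂.
θ_c = arcsin(907/3630) = arcsin 0.2499 = 14.47°.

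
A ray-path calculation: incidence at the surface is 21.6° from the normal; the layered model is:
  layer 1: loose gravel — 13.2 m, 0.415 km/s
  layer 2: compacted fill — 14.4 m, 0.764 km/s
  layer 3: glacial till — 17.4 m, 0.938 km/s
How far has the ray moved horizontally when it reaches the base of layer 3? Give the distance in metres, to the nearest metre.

45 m

Ray parameter p = sin 21.6° / 0.415 km/s = 8.8705e-01 s/km.
Layer 1: θ = 21.60°; offset = 13.2·tan 21.60° = 5.226 m.
Layer 2: sin θ = p·0.764 = 0.6777 → θ = 42.66°; offset = 14.4·tan 42.66° = 13.271 m.
Layer 3: sin θ = p·0.938 = 0.8321 → θ = 56.31°; offset = 17.4·tan 56.31° = 26.100 m.
Summing the layer offsets gives 44.598 m.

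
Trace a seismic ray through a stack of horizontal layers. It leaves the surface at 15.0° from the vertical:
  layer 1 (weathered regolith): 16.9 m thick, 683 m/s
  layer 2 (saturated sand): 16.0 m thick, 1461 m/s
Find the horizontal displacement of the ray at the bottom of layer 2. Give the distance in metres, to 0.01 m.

15.17 m

p = sin θ₁/V₁ = sin 15.0°/683 = 3.7894e-04 s/m is conserved through the stack.
Layer 1: θ = 15.00°; offset = 16.9·tan 15.00° = 4.5283 m.
Layer 2: sin θ = p·1461 = 0.5536 → θ = 33.62°; offset = 16.0·tan 33.62° = 10.6372 m.
Summing the layer offsets gives 15.1655 m.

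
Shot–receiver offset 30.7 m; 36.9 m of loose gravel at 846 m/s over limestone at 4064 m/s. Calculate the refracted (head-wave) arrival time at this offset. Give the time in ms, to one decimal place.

t = x/V₂ + 2h·√(V₂²−V₁²)/(V₁V₂).
√(V₂²−V₁²) = √(4064²−846²) = 3975.0 m/s; delay term = 2·36.9·3975.0/(846·4064) = 0.08532 s.
t = 30.7/4064 + 0.08532 = 0.09288 s.

92.9 ms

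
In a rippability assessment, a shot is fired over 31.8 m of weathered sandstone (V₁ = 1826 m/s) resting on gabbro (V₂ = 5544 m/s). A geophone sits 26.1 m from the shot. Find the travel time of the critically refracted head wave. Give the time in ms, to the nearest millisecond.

38 ms

t = x/V₂ + 2h·√(V₂²−V₁²)/(V₁V₂).
√(V₂²−V₁²) = √(5544²−1826²) = 5234.7 m/s; delay term = 2·31.8·5234.7/(1826·5544) = 0.03289 s.
t = 26.1/5544 + 0.03289 = 0.03759 s.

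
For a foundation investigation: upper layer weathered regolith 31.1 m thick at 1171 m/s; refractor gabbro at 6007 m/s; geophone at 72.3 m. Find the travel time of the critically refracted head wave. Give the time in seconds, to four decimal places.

θ_c = arcsin(V₁/V₂) = arcsin(1171/6007) = 11.24°, cos θ_c = 0.9808.
Intercept time tᵢ = 2h cos θ_c / V₁ = 2·31.1·0.9808/1171 = 0.05210 s.
t = x/V₂ + tᵢ = 72.3/6007 + 0.05210 = 0.06413 s.

0.0641 s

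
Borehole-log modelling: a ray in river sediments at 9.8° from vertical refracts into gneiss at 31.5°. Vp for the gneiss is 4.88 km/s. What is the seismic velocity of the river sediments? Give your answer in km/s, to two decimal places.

1.59 km/s

sin 9.8° = 0.1702; sin 31.5° = 0.5225.
V₁ = V₂·(sin θ₁/sin θ₂) = 4.88·(0.1702/0.5225) = 1.59 km/s.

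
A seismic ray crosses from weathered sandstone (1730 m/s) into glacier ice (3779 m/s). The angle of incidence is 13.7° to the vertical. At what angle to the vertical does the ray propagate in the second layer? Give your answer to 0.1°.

Snell's law: sin θ₂ = (V₂/V₁)·sin θ₁ = (3779/1730)·sin 13.7° = 0.5173.
θ₂ = arcsin 0.5173 = 31.15° from the normal.

31.2°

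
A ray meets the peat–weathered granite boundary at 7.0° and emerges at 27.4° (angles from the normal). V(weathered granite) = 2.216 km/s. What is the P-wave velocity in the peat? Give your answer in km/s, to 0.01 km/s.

Snell's law: sin 7.0°/V₁ = sin 27.4°/V₂.
V₁ = V₂·sin 7.0°/sin 27.4° = 2.216 × 0.2648 = 0.59 km/s.

0.59 km/s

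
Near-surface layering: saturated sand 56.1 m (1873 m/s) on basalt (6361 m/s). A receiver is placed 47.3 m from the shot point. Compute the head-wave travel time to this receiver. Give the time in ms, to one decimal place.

θ_c = arcsin(V₁/V₂) = arcsin(1873/6361) = 17.12°, cos θ_c = 0.9557.
Intercept time tᵢ = 2h cos θ_c / V₁ = 2·56.1·0.9557/1873 = 0.05725 s.
t = x/V₂ + tᵢ = 47.3/6361 + 0.05725 = 0.06468 s.

64.7 ms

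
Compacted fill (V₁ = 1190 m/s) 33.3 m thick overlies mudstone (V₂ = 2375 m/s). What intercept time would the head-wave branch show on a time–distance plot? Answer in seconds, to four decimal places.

tᵢ = 2h·√(V₂²−V₁²)/(V₁V₂).
√(V₂²−V₁²) = √(2375²−1190²) = 2055.4 m/s.
tᵢ = 2·33.3·2055.4/(1190·2375) = 0.04843 s.

0.0484 s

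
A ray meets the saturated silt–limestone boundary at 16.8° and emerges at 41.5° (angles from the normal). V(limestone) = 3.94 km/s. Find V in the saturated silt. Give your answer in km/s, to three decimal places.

Snell's law: sin 16.8°/V₁ = sin 41.5°/V₂.
V₁ = V₂·sin 16.8°/sin 41.5° = 3.94 × 0.4362 = 1.719 km/s.

1.719 km/s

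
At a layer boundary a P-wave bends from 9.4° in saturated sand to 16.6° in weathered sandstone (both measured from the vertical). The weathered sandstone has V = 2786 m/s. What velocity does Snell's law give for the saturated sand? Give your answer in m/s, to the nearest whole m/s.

sin 9.4° = 0.1633; sin 16.6° = 0.2857.
V₁ = V₂·(sin θ₁/sin θ₂) = 2786·(0.1633/0.2857) = 1592.74 m/s.

1593 m/s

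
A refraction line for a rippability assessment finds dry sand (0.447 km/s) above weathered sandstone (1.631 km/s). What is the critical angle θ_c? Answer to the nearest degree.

16°

At critical incidence the refracted ray runs along the interface (θ₂ = 90°), so sin θ_c = V₁/V₂.
θ_c = arcsin(0.447/1.631) = arcsin 0.2741 = 15.91°.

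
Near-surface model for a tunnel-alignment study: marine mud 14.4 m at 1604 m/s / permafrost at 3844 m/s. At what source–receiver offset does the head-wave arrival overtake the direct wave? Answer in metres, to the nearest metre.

x_cross = 2h·√((V₂+V₁)/(V₂−V₁)).
(V₂+V₁)/(V₂−V₁) = (3844+1604)/(3844−1604) = 2.4321; √ = 1.5595.
x_cross = 2·14.4·1.5595 = 44.91 m.

45 m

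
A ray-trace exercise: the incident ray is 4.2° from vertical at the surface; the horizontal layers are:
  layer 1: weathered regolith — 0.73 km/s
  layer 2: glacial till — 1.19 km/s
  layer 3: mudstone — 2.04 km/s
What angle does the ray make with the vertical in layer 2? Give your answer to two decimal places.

Snell's law across each interface conserves sin θ / V, so sin θ_2 = V_2·sin θ₁/V₁.
sin θ_2 = 1.19 × sin 4.2° / 0.73 = 0.1194.
θ_2 = arcsin 0.1194 = 6.86°.

6.86°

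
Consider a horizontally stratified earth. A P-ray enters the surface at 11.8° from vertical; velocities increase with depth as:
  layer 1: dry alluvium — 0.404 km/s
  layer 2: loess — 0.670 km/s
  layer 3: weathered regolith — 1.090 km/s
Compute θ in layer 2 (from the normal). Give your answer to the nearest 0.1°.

19.8°

Snell's law across each interface conserves sin θ / V, so sin θ_2 = V_2·sin θ₁/V₁.
sin θ_2 = 0.670 × sin 11.8° / 0.404 = 0.3391.
θ_2 = arcsin 0.3391 = 19.82°.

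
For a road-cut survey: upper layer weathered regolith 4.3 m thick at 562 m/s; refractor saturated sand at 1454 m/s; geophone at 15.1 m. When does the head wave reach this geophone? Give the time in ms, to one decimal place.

θ_c = arcsin(V₁/V₂) = arcsin(562/1454) = 22.74°, cos θ_c = 0.9223.
Intercept time tᵢ = 2h cos θ_c / V₁ = 2·4.3·0.9223/562 = 0.01411 s.
t = x/V₂ + tᵢ = 15.1/1454 + 0.01411 = 0.02450 s.

24.5 ms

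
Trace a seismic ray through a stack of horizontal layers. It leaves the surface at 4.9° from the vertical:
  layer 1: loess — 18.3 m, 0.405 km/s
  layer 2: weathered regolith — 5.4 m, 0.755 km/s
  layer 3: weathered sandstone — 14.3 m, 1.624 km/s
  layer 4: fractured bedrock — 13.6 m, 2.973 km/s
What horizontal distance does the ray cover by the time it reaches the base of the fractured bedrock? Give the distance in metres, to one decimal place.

Ray parameter p = sin 4.9° / 0.405 km/s = 2.1091e-01 s/km.
Layer 1: θ = 4.90°; offset = 18.3·tan 4.90° = 1.569 m.
Layer 2: sin θ = p·0.755 = 0.1592 → θ = 9.16°; offset = 5.4·tan 9.16° = 0.871 m.
Layer 3: sin θ = p·1.624 = 0.3425 → θ = 20.03°; offset = 14.3·tan 20.03° = 5.213 m.
Layer 4: sin θ = p·2.973 = 0.6270 → θ = 38.83°; offset = 13.6·tan 38.83° = 10.947 m.
Total horizontal offset = 18.600 m.

18.6 m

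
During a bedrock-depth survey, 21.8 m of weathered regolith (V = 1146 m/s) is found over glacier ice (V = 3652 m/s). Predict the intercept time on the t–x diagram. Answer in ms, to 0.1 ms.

36.1 ms

θ_c = arcsin(V₁/V₂) = arcsin(1146/3652) = 18.29°; cos θ_c = 0.9495.
tᵢ = 2h·cos θ_c / V₁ = 2·21.8·0.9495 / 1146 = 0.03612 s.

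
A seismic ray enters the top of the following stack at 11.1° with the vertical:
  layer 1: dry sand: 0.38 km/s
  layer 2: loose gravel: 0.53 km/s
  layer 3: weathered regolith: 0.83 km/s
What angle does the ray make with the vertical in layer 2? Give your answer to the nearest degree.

16°

Ray parameter p = sin 11.1° / 0.38 = 5.0664e-01 s/km.
sin θ_2 = p·V_2 = 5.0664e-01 × 0.53 = 0.2685.
θ_2 = arcsin 0.2685 = 15.58°.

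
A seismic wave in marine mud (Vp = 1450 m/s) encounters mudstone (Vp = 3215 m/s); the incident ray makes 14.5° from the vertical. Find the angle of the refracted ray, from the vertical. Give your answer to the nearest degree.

sin θ₁/V₁ = sin θ₂/V₂ ⇒ sin θ₂ = 3215·sin 14.5°/1450 = 3215·0.2504/1450 = 0.5552.
θ₂ = sin⁻¹(0.5552) = 33.72° (from vertical).

34°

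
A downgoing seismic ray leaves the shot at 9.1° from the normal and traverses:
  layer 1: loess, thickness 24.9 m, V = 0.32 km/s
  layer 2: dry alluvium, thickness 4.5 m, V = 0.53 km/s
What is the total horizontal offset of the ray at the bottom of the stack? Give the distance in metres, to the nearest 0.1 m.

p = sin θ₁/V₁ = sin 9.1°/0.32 = 4.9424e-01 s/km is conserved through the stack.
Layer 1: θ = 9.10°; offset = 24.9·tan 9.10° = 3.988 m.
Layer 2: sin θ = p·0.53 = 0.2619 → θ = 15.19°; offset = 4.5·tan 15.19° = 1.221 m.
Σ offsets = 5.210 m.

5.2 m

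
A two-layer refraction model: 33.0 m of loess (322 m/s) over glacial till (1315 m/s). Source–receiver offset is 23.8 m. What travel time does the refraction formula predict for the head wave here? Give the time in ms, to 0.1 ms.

216.8 ms

θ_c = arcsin(V₁/V₂) = arcsin(322/1315) = 14.17°, cos θ_c = 0.9696.
Intercept time tᵢ = 2h cos θ_c / V₁ = 2·33.0·0.9696/322 = 0.19873 s.
t = x/V₂ + tᵢ = 23.8/1315 + 0.19873 = 0.21683 s.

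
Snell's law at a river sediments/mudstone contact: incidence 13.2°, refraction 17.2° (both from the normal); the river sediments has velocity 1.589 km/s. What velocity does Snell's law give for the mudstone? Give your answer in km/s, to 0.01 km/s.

Snell's law: sin 13.2°/V₁ = sin 17.2°/V₂.
V₂ = V₁·sin 17.2°/sin 13.2° = 1.589 × 1.2950 = 2.06 km/s.

2.06 km/s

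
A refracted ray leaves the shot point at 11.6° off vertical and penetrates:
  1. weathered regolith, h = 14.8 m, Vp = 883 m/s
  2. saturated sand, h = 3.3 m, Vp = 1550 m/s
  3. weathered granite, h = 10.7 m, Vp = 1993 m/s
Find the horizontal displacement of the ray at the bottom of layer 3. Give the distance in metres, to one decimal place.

9.7 m

Ray parameter p = sin 11.6° / 883 m/s = 2.2772e-04 s/m.
Layer 1: θ = 11.60°; offset = 14.8·tan 11.60° = 3.038 m.
Layer 2: sin θ = p·1550 = 0.3530 → θ = 20.67°; offset = 3.3·tan 20.67° = 1.245 m.
Layer 3: sin θ = p·1993 = 0.4538 → θ = 26.99°; offset = 10.7·tan 26.99° = 5.450 m.
Summing the layer offsets gives 9.733 m.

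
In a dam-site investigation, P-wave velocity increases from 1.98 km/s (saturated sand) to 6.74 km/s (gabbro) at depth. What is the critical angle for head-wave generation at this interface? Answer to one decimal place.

17.1°

At critical incidence the refracted ray runs along the interface (θ₂ = 90°), so sin θ_c = V₁/V₂.
θ_c = arcsin(1.98/6.74) = arcsin 0.2938 = 17.08°.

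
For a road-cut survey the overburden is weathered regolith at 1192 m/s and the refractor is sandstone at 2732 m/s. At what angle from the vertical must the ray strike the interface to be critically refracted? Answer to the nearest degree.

26°

Critical incidence: sin θ_c = V₁/V₂ = 1192/2732 = 0.4363.
θ_c = arcsin 0.4363 = 25.87°.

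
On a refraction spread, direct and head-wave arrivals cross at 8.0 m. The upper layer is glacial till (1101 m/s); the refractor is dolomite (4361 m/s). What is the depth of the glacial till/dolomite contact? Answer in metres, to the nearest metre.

3 m

x_cross = 2h·√((V₂+V₁)/(V₂−V₁)) → h = x_cross / (2·√((V₂+V₁)/(V₂−V₁))).
√((V₂+V₁)/(V₂−V₁)) = √((4361+1101)/(4361−1101)) = 1.2944.
h = 8.0 / (2·1.2944) = 3.09 m.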